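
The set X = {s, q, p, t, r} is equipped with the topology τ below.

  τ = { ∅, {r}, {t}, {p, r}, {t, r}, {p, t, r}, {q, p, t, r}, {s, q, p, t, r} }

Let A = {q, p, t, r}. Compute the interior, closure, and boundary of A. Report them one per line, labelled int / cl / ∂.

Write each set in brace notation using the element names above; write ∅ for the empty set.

int(A) = {q, p, t, r}
cl(A)  = {s, q, p, t, r}
∂A     = {s}

opens ⊆ A: ∅, {t}, {r}, {p, r}, {t, r}, {p, t, r}, {q, p, t, r}; union → int = {q, p, t, r}
complement {s}; its interior ∅; cl(A) = X∖∅ = {s, q, p, t, r}
boundary = {s, q, p, t, r} ∖ {q, p, t, r} = {s}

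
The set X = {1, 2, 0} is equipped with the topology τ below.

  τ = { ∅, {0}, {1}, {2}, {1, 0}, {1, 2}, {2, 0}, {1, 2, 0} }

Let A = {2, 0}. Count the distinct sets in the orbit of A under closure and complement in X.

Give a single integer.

X∖A={1}, int(X∖A)={1}, hence cl(A)={2, 0}
Orbit (k=closure, c=complement):
  1. A     = {2, 0}
  2. cA    = {1}
(closed under both — stop)

2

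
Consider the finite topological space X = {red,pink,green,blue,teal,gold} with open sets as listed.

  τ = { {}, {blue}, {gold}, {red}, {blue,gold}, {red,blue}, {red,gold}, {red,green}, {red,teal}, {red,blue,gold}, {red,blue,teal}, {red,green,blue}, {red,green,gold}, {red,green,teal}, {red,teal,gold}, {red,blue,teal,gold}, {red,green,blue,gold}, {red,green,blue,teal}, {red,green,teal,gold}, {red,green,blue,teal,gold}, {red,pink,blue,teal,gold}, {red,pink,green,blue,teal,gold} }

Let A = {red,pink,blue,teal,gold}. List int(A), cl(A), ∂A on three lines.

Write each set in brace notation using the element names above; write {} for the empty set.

int(A) = {red,pink,blue,teal,gold}
cl(A)  = {red,pink,green,blue,teal,gold}
∂A     = {green}

opens ⊆ A: {}, {gold}, {red}, {blue}, {blue,gold}, {red,gold}, {red,teal}, {red,blue}, {red,blue,teal}, {red,teal,gold}, {red,blue,gold}, {red,blue,teal,gold}, {red,pink,blue,teal,gold}; union → int = {red,pink,blue,teal,gold}
complement {green}; its interior {}; cl(A) = X∖{} = {red,pink,green,blue,teal,gold}
boundary = {red,pink,green,blue,teal,gold} ∖ {red,pink,blue,teal,gold} = {green}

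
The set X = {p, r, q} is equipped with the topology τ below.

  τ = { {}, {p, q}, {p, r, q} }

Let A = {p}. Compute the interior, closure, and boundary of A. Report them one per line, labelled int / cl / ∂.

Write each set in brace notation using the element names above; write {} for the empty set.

interior: largest open inside A is {} (from {})
cl via duality: int({r, q}) = {}, so X∖{} = {p, r, q}
cl∖int = {p, r, q}

int(A) = {}
cl(A)  = {p, r, q}
∂A     = {p, r, q}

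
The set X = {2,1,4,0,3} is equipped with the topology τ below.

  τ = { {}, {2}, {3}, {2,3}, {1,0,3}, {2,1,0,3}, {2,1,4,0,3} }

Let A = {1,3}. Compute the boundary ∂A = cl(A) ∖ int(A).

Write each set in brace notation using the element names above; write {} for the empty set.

{1,4,0}

opens ⊆ A: {}, {3}; union → int = {3}
complement {2,4,0}; its interior {2}; cl(A) = X∖{2} = {1,4,0,3}
boundary = {1,4,0,3} ∖ {3} = {1,4,0}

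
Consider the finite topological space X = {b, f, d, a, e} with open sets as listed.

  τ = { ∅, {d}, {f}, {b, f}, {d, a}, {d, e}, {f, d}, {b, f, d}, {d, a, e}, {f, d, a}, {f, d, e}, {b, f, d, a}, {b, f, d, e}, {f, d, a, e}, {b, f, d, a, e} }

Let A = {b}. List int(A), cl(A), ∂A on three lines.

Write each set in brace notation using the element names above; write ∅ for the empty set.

int(A) = ∅
cl(A)  = {b}
∂A     = {b}

opens ⊆ A: ∅; union → int = ∅
complement {f, d, a, e}; its interior {f, d, a, e}; cl(A) = X∖{f, d, a, e} = {b}
boundary = {b} ∖ ∅ = {b}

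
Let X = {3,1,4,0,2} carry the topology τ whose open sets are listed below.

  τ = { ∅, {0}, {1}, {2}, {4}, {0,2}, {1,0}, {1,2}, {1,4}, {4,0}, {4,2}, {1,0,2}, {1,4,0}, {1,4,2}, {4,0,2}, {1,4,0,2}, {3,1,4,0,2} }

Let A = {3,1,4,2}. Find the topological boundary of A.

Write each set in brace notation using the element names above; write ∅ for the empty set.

opens ⊆ A: ∅, {1}, {4}, {2}, {1,2}, {4,2}, {1,4}, {1,4,2}; union → int = {1,4,2}
complement {0}; its interior {0}; cl(A) = X∖{0} = {3,1,4,2}
boundary = {3,1,4,2} ∖ {1,4,2} = {3}

{3}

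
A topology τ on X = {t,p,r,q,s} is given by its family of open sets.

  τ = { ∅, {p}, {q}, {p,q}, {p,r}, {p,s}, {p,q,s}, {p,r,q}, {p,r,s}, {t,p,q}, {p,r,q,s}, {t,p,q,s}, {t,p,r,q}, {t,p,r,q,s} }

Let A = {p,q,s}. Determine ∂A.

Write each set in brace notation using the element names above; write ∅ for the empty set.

interior: largest open inside A is {p,q,s} (from ∅, {q}, {p}, {p,s}, {p,q}, {p,q,s})
cl via duality: int({t,r}) = ∅, so X∖∅ = {t,p,r,q,s}
cl∖int = {t,r}

{t,r}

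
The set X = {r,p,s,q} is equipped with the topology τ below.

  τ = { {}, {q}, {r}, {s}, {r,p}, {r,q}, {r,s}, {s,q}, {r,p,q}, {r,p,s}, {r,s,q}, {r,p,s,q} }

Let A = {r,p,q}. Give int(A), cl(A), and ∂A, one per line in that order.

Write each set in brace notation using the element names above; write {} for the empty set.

int(A) = {r,p,q}
cl(A)  = {r,p,q}
∂A     = {}

interior: largest open inside A is {r,p,q} (from {}, {q}, {r}, {r,p}, {r,q}, {r,p,q})
cl via duality: int({s}) = {s}, so X∖{s} = {r,p,q}
cl∖int = {}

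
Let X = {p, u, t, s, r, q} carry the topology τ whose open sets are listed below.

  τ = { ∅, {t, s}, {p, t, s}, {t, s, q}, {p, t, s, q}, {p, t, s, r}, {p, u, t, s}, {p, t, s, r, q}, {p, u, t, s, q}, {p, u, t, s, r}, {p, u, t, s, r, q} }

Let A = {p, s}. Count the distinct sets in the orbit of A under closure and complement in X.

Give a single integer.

complement {u, t, r, q}; its interior ∅; cl(A) = X∖∅ = {p, u, t, s, r, q}
With k = closure, c = complement:
  1. A     = {p, s}
  2. kA    = {p, u, t, s, r, q}
  3. cA    = {u, t, r, q}
  4. ckA   = ∅
k, c of each give nothing new

4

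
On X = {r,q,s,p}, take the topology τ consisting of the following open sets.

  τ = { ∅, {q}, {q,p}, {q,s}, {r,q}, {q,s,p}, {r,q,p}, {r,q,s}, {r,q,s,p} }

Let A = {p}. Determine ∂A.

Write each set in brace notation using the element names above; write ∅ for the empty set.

interior: largest open inside A is ∅ (from ∅)
cl via duality: int({r,q,s}) = {r,q,s}, so X∖{r,q,s} = {p}
cl∖int = {p}

{p}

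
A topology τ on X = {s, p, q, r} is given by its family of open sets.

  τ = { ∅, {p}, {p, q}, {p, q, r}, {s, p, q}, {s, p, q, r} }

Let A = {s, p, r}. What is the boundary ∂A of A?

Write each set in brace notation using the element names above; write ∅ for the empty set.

U open, U⊆A: ∅, {p}. int(A) = ⋃ = {p}
X∖A={q}, int(X∖A)=∅, hence cl(A)={s, p, q, r}
∂A: remove int from cl → {s, q, r}

{s, q, r}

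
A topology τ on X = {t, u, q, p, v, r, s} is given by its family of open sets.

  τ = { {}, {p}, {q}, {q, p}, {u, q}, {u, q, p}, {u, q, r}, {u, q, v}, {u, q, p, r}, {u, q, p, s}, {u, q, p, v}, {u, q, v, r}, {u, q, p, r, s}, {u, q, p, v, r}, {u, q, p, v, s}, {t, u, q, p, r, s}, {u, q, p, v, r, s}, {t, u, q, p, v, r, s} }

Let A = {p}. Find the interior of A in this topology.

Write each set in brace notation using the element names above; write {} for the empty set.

{p}

open subsets of A: {}, {p}; so int(A) = {p}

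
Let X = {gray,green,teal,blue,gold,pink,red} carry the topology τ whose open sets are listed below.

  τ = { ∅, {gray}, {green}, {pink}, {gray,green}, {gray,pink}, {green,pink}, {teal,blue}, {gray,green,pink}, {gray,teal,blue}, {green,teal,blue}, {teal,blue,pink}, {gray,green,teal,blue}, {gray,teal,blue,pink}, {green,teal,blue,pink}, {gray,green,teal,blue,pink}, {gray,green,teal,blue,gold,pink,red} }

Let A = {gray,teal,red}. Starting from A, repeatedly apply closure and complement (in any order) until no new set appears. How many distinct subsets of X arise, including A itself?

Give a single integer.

cl via duality: int({green,blue,gold,pink}) = {green,pink}, so X∖{green,pink} = {gray,teal,blue,gold,red}
Write k for closure, c for complement:
  1. A     = {gray,teal,red}
  2. kA    = {gray,teal,blue,gold,red}
  3. cA    = {green,blue,gold,pink}
  4. ckA   = {green,pink}
  5. kcA   = {green,teal,blue,gold,pink,red}
  6. kckA  = {green,gold,pink,red}
  7. ckcA  = {gray}
  8. ckckA = {gray,teal,blue}
  9. kckcA = {gray,gold,red}
  10. ckckcA = {green,teal,blue,pink}
applying k or c yields no new set

10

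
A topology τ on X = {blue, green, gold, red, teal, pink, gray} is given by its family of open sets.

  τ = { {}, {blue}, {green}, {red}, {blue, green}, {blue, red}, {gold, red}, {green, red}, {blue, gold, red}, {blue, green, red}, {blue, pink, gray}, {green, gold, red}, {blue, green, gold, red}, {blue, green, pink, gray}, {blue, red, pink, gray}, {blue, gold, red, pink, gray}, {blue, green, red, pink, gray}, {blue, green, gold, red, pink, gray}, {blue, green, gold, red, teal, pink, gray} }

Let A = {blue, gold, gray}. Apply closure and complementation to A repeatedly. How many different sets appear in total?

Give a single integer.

10

X∖A={green, red, teal, pink}, int(X∖A)={green, red}, hence cl(A)={blue, gold, teal, pink, gray}
Orbit (k=closure, c=complement):
  1. A     = {blue, gold, gray}
  2. kA    = {blue, gold, teal, pink, gray}
  3. cA    = {green, red, teal, pink}
  4. ckA   = {green, red}
  5. kcA   = {green, gold, red, teal, pink, gray}
  6. kckA  = {green, gold, red, teal}
  7. ckcA  = {blue}
  8. ckckA = {blue, pink, gray}
  9. kckcA = {blue, teal, pink, gray}
  10. ckckcA = {green, gold, red}
(closed under both — stop)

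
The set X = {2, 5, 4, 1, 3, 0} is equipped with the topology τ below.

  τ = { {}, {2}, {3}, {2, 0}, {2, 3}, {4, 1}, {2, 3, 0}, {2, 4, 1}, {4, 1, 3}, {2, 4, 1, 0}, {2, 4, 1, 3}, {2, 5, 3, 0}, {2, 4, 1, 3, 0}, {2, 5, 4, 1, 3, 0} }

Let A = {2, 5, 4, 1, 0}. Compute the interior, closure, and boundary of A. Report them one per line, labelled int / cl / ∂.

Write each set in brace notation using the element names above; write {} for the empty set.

int(A) = {2, 4, 1, 0}
cl(A)  = {2, 5, 4, 1, 0}
∂A     = {5}

U open, U⊆A: {}, {2}, {2, 0}, {4, 1}, {2, 4, 1}, {2, 4, 1, 0}. int(A) = ⋃ = {2, 4, 1, 0}
X∖A={3}, int(X∖A)={3}, hence cl(A)={2, 5, 4, 1, 0}
∂A: remove int from cl → {5}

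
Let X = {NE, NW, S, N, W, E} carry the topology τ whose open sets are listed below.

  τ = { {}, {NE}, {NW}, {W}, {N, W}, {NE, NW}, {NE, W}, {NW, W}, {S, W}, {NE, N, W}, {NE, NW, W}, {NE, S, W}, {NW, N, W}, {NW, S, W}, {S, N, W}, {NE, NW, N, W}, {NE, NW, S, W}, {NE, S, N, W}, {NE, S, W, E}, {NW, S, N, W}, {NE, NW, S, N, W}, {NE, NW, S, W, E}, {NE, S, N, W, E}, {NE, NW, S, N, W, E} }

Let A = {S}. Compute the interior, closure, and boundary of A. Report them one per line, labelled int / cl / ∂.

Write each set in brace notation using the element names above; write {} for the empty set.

int(A) = {}
cl(A)  = {S, E}
∂A     = {S, E}

opens ⊆ A: {}; union → int = {}
complement {NE, NW, N, W, E}; its interior {NE, NW, N, W}; cl(A) = X∖{NE, NW, N, W} = {S, E}
boundary = {S, E} ∖ {} = {S, E}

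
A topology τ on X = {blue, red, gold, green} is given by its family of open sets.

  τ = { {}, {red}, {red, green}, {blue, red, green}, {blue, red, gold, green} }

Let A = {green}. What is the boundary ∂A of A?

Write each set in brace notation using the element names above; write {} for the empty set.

open subsets of A: {}; so int(A) = {}
closure: X∖int(X∖A) = X∖{red} = {blue, gold, green}
∂A = {blue, gold, green} minus {} = {blue, gold, green}

{blue, gold, green}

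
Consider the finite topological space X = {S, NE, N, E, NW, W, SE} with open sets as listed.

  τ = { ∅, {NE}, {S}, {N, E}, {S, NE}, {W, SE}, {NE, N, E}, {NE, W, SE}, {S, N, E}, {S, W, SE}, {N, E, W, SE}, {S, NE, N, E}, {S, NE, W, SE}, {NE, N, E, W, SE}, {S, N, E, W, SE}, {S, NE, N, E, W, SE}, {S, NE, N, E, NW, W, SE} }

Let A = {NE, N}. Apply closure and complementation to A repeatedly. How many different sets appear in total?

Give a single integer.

closure: X∖int(X∖A) = X∖{S, W, SE} = {NE, N, E, NW}
Let k=closure and c=complement:
  1. A     = {NE, N}
  2. kA    = {NE, N, E, NW}
  3. cA    = {S, E, NW, W, SE}
  4. ckA   = {S, W, SE}
  5. kcA   = {S, N, E, NW, W, SE}
  6. kckA  = {S, NW, W, SE}
  7. ckcA  = {NE}
  8. ckckA = {NE, N, E}
  9. kckcA = {NE, NW}
  10. ckckcA = {S, N, E, W, SE}
— saturated at 10

10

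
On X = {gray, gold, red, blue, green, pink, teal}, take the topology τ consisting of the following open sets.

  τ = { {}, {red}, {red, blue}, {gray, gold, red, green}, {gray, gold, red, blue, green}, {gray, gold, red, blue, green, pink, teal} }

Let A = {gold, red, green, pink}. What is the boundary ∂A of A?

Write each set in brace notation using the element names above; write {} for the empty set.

open subsets of A: {}, {red}; so int(A) = {red}
closure: X∖int(X∖A) = X∖{} = {gray, gold, red, blue, green, pink, teal}
∂A = {gray, gold, red, blue, green, pink, teal} minus {red} = {gray, gold, blue, green, pink, teal}

{gray, gold, blue, green, pink, teal}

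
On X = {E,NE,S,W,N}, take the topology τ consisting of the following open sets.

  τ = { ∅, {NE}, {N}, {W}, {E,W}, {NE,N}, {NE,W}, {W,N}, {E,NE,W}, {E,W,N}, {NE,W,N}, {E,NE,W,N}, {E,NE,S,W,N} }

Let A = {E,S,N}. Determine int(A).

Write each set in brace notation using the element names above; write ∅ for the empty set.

U open, U⊆A: ∅, {N}. int(A) = ⋃ = {N}

{N}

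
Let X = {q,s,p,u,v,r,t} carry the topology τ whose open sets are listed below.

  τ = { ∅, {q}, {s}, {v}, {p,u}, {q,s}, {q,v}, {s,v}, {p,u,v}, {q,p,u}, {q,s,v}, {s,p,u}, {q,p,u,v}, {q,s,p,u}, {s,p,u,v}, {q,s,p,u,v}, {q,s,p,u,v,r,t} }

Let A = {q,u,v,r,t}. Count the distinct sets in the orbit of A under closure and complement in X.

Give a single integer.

10

closure: X∖int(X∖A) = X∖{s} = {q,p,u,v,r,t}
Let k=closure and c=complement:
  1. A     = {q,u,v,r,t}
  2. kA    = {q,p,u,v,r,t}
  3. cA    = {s,p}
  4. ckA   = {s}
  5. kcA   = {s,p,u,r,t}
  6. kckA  = {s,r,t}
  7. ckcA  = {q,v}
  8. ckckA = {q,p,u,v}
  9. kckcA = {q,v,r,t}
  10. ckckcA = {s,p,u}
— saturated at 10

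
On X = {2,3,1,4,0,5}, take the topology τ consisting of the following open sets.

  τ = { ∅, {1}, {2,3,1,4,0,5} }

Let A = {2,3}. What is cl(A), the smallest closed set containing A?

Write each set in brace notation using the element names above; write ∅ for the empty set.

closure: X∖int(X∖A) = X∖{1} = {2,3,4,0,5}

{2,3,4,0,5}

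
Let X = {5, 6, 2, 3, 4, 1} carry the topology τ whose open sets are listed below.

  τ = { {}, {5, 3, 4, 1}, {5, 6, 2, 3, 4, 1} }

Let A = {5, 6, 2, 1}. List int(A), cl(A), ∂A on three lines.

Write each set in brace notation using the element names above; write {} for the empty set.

open subsets of A: {}; so int(A) = {}
closure: X∖int(X∖A) = X∖{} = {5, 6, 2, 3, 4, 1}
∂A = {5, 6, 2, 3, 4, 1} minus {} = {5, 6, 2, 3, 4, 1}

int(A) = {}
cl(A)  = {5, 6, 2, 3, 4, 1}
∂A     = {5, 6, 2, 3, 4, 1}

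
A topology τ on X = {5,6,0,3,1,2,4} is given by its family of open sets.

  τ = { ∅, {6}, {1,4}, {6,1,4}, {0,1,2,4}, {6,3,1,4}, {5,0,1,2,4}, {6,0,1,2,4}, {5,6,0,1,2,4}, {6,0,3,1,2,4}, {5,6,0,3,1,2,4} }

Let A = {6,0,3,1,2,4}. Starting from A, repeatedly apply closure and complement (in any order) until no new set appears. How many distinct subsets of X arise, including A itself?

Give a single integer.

X∖A={5}, int(X∖A)=∅, hence cl(A)={5,6,0,3,1,2,4}
Orbit (k=closure, c=complement):
  1. A     = {6,0,3,1,2,4}
  2. kA    = {5,6,0,3,1,2,4}
  3. cA    = {5}
  4. ckA   = ∅
(closed under both — stop)

4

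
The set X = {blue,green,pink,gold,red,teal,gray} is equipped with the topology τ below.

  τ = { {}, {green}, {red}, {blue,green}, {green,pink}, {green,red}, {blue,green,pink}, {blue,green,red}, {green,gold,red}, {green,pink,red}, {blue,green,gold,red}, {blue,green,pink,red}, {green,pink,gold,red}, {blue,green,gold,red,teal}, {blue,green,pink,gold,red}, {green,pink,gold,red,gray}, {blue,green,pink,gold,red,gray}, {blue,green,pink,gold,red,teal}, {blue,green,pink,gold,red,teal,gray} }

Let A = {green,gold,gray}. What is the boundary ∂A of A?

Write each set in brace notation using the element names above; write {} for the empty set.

open subsets of A: {}, {green}; so int(A) = {green}
closure: X∖int(X∖A) = X∖{red} = {blue,green,pink,gold,teal,gray}
∂A = {blue,green,pink,gold,teal,gray} minus {green} = {blue,pink,gold,teal,gray}

{blue,pink,gold,teal,gray}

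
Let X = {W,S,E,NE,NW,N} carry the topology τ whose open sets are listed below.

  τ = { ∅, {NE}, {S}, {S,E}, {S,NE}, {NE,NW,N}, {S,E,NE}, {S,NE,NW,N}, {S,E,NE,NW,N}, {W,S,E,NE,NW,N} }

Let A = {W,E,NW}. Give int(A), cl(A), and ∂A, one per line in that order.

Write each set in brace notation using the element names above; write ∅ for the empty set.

int(A) = ∅
cl(A)  = {W,E,NW,N}
∂A     = {W,E,NW,N}

opens ⊆ A: ∅; union → int = ∅
complement {S,NE,N}; its interior {S,NE}; cl(A) = X∖{S,NE} = {W,E,NW,N}
boundary = {W,E,NW,N} ∖ ∅ = {W,E,NW,N}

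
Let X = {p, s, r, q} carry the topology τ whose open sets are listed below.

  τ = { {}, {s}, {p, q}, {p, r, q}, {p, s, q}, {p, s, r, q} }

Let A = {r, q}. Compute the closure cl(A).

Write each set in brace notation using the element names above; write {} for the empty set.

complement {p, s}; its interior {s}; cl(A) = X∖{s} = {p, r, q}

{p, r, q}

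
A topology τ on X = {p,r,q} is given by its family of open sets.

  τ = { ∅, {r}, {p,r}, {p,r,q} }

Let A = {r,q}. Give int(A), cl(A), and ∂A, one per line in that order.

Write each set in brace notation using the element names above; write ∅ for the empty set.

int(A) = {r}
cl(A)  = {p,r,q}
∂A     = {p,q}

U open, U⊆A: ∅, {r}. int(A) = ⋃ = {r}
X∖A={p}, int(X∖A)=∅, hence cl(A)={p,r,q}
∂A: remove int from cl → {p,q}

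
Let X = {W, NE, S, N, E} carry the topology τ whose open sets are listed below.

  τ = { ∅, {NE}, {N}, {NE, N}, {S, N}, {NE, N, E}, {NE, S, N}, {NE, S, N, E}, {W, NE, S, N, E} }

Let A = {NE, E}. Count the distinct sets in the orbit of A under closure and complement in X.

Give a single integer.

6

X∖A={W, S, N}, int(X∖A)={S, N}, hence cl(A)={W, NE, E}
Orbit (k=closure, c=complement):
  1. A     = {NE, E}
  2. kA    = {W, NE, E}
  3. cA    = {W, S, N}
  4. ckA   = {S, N}
  5. kcA   = {W, S, N, E}
  6. ckcA  = {NE}
(closed under both — stop)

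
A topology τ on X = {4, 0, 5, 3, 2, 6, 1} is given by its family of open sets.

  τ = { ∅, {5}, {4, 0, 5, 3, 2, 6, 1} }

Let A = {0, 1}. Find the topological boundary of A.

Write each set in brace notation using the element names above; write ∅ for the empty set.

open subsets of A: ∅; so int(A) = ∅
closure: X∖int(X∖A) = X∖{5} = {4, 0, 3, 2, 6, 1}
∂A = {4, 0, 3, 2, 6, 1} minus ∅ = {4, 0, 3, 2, 6, 1}

{4, 0, 3, 2, 6, 1}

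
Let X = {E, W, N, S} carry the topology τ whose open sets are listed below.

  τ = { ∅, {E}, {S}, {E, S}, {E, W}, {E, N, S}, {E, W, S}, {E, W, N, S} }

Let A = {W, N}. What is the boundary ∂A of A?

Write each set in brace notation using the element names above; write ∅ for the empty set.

opens ⊆ A: ∅; union → int = ∅
complement {E, S}; its interior {E, S}; cl(A) = X∖{E, S} = {W, N}
boundary = {W, N} ∖ ∅ = {W, N}

{W, N}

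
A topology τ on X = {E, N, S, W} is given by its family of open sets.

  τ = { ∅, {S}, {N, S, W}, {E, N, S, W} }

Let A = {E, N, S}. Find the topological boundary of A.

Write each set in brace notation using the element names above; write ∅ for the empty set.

opens ⊆ A: ∅, {S}; union → int = {S}
complement {W}; its interior ∅; cl(A) = X∖∅ = {E, N, S, W}
boundary = {E, N, S, W} ∖ {S} = {E, N, W}

{E, N, W}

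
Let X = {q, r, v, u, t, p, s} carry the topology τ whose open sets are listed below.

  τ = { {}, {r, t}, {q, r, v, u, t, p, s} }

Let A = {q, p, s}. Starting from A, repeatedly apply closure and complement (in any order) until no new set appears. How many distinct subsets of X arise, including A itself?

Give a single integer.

6

X∖A={r, v, u, t}, int(X∖A)={r, t}, hence cl(A)={q, v, u, p, s}
Orbit (k=closure, c=complement):
  1. A     = {q, p, s}
  2. kA    = {q, v, u, p, s}
  3. cA    = {r, v, u, t}
  4. ckA   = {r, t}
  5. kcA   = {q, r, v, u, t, p, s}
  6. ckcA  = {}
(closed under both — stop)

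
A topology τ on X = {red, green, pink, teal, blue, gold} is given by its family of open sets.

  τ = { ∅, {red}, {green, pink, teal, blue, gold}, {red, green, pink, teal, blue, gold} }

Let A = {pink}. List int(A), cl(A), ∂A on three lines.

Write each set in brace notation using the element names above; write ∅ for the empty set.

int(A) = ∅
cl(A)  = {green, pink, teal, blue, gold}
∂A     = {green, pink, teal, blue, gold}

interior: largest open inside A is ∅ (from ∅)
cl via duality: int({red, green, teal, blue, gold}) = {red}, so X∖{red} = {green, pink, teal, blue, gold}
cl∖int = {green, pink, teal, blue, gold}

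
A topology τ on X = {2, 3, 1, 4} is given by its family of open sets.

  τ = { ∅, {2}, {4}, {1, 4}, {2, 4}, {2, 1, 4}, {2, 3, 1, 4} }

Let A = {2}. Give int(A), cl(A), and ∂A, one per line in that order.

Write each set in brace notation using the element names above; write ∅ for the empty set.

int(A) = {2}
cl(A)  = {2, 3}
∂A     = {3}

interior: largest open inside A is {2} (from ∅, {2})
cl via duality: int({3, 1, 4}) = {1, 4}, so X∖{1, 4} = {2, 3}
cl∖int = {3}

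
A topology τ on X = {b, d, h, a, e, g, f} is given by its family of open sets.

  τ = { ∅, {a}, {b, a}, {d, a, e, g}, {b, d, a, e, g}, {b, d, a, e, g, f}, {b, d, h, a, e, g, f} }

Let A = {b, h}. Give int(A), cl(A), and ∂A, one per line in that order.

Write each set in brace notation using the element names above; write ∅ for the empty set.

interior: largest open inside A is ∅ (from ∅)
cl via duality: int({d, a, e, g, f}) = {d, a, e, g}, so X∖{d, a, e, g} = {b, h, f}
cl∖int = {b, h, f}

int(A) = ∅
cl(A)  = {b, h, f}
∂A     = {b, h, f}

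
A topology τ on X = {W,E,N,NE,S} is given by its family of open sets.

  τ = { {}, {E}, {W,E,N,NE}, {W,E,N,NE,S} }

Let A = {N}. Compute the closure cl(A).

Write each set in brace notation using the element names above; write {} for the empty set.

{W,N,NE,S}

closure: X∖int(X∖A) = X∖{E} = {W,N,NE,S}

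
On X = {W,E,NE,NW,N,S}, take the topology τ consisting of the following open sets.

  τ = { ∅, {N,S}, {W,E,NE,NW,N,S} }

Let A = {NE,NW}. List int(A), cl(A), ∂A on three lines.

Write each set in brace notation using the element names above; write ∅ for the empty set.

int(A) = ∅
cl(A)  = {W,E,NE,NW}
∂A     = {W,E,NE,NW}

open subsets of A: ∅; so int(A) = ∅
closure: X∖int(X∖A) = X∖{N,S} = {W,E,NE,NW}
∂A = {W,E,NE,NW} minus ∅ = {W,E,NE,NW}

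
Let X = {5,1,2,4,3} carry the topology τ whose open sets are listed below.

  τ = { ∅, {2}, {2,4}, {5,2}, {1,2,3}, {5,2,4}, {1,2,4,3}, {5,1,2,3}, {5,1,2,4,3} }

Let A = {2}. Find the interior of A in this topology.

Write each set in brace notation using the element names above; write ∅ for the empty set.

interior: largest open inside A is {2} (from ∅, {2})

{2}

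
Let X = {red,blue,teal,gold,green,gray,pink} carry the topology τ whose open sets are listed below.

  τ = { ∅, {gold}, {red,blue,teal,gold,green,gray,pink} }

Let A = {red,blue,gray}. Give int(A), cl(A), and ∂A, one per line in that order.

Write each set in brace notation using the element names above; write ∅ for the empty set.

int(A) = ∅
cl(A)  = {red,blue,teal,green,gray,pink}
∂A     = {red,blue,teal,green,gray,pink}

interior: largest open inside A is ∅ (from ∅)
cl via duality: int({teal,gold,green,pink}) = {gold}, so X∖{gold} = {red,blue,teal,green,gray,pink}
cl∖int = {red,blue,teal,green,gray,pink}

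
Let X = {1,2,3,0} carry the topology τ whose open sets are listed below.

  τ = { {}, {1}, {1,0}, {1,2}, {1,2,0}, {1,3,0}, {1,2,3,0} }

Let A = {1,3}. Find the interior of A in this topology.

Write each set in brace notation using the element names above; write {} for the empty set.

U open, U⊆A: {}, {1}. int(A) = ⋃ = {1}

{1}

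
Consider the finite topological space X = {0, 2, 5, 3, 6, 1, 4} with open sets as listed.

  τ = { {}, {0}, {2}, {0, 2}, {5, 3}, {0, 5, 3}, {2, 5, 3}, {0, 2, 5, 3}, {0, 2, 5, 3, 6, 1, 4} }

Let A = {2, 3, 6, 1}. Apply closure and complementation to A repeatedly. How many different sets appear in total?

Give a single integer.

10

complement {0, 5, 4}; its interior {0}; cl(A) = X∖{0} = {2, 5, 3, 6, 1, 4}
With k = closure, c = complement:
  1. A     = {2, 3, 6, 1}
  2. kA    = {2, 5, 3, 6, 1, 4}
  3. cA    = {0, 5, 4}
  4. ckA   = {0}
  5. kcA   = {0, 5, 3, 6, 1, 4}
  6. kckA  = {0, 6, 1, 4}
  7. ckcA  = {2}
  8. ckckA = {2, 5, 3}
  9. kckcA = {2, 6, 1, 4}
  10. ckckcA = {0, 5, 3}
k, c of each give nothing new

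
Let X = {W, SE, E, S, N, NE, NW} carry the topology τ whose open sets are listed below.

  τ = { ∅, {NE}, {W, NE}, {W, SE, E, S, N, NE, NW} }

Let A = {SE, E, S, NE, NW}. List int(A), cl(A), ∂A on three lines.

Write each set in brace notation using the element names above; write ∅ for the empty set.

int(A) = {NE}
cl(A)  = {W, SE, E, S, N, NE, NW}
∂A     = {W, SE, E, S, N, NW}

open subsets of A: ∅, {NE}; so int(A) = {NE}
closure: X∖int(X∖A) = X∖∅ = {W, SE, E, S, N, NE, NW}
∂A = {W, SE, E, S, N, NE, NW} minus {NE} = {W, SE, E, S, N, NW}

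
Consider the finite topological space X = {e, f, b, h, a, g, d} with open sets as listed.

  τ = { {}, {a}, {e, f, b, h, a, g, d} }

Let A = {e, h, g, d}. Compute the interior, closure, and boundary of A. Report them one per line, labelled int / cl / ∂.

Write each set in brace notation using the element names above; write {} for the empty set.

U open, U⊆A: {}. int(A) = ⋃ = {}
X∖A={f, b, a}, int(X∖A)={a}, hence cl(A)={e, f, b, h, g, d}
∂A: remove int from cl → {e, f, b, h, g, d}

int(A) = {}
cl(A)  = {e, f, b, h, g, d}
∂A     = {e, f, b, h, g, d}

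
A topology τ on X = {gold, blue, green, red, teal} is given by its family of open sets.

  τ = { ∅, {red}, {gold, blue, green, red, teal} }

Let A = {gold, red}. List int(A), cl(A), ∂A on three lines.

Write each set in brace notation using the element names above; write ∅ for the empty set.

open subsets of A: ∅, {red}; so int(A) = {red}
closure: X∖int(X∖A) = X∖∅ = {gold, blue, green, red, teal}
∂A = {gold, blue, green, red, teal} minus {red} = {gold, blue, green, teal}

int(A) = {red}
cl(A)  = {gold, blue, green, red, teal}
∂A     = {gold, blue, green, teal}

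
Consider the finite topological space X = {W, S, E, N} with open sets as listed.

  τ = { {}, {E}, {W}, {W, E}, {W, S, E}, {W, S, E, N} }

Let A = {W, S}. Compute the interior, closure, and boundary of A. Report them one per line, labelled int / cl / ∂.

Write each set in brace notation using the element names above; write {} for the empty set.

int(A) = {W}
cl(A)  = {W, S, N}
∂A     = {S, N}

U open, U⊆A: {}, {W}. int(A) = ⋃ = {W}
X∖A={E, N}, int(X∖A)={E}, hence cl(A)={W, S, N}
∂A: remove int from cl → {S, N}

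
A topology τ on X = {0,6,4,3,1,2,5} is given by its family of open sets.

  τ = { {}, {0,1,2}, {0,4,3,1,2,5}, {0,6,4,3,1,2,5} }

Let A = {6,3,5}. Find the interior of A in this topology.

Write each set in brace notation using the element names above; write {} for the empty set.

opens ⊆ A: {}; union → int = {}

{}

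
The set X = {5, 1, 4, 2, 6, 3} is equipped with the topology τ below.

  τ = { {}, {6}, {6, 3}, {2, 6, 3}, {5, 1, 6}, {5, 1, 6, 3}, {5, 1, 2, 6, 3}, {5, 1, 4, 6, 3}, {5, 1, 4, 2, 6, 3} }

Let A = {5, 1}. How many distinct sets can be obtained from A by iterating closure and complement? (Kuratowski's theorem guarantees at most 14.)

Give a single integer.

6

cl via duality: int({4, 2, 6, 3}) = {2, 6, 3}, so X∖{2, 6, 3} = {5, 1, 4}
Write k for closure, c for complement:
  1. A     = {5, 1}
  2. kA    = {5, 1, 4}
  3. cA    = {4, 2, 6, 3}
  4. ckA   = {2, 6, 3}
  5. kcA   = {5, 1, 4, 2, 6, 3}
  6. ckcA  = {}
applying k or c yields no new set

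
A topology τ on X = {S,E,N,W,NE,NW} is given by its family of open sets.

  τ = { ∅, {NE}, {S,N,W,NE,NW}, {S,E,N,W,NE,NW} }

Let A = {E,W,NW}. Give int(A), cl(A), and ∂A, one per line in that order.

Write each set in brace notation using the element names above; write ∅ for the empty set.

U open, U⊆A: ∅. int(A) = ⋃ = ∅
X∖A={S,N,NE}, int(X∖A)={NE}, hence cl(A)={S,E,N,W,NW}
∂A: remove int from cl → {S,E,N,W,NW}

int(A) = ∅
cl(A)  = {S,E,N,W,NW}
∂A     = {S,E,N,W,NW}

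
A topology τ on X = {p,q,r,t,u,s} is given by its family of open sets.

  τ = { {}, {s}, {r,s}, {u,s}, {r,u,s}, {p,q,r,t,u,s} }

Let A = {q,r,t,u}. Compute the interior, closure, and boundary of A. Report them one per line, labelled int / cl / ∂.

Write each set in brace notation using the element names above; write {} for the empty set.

int(A) = {}
cl(A)  = {p,q,r,t,u}
∂A     = {p,q,r,t,u}

open subsets of A: {}; so int(A) = {}
closure: X∖int(X∖A) = X∖{s} = {p,q,r,t,u}
∂A = {p,q,r,t,u} minus {} = {p,q,r,t,u}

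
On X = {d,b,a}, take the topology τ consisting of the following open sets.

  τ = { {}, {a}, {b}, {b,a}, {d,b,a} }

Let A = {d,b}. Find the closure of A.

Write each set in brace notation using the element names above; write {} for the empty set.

cl via duality: int({a}) = {a}, so X∖{a} = {d,b}

{d,b}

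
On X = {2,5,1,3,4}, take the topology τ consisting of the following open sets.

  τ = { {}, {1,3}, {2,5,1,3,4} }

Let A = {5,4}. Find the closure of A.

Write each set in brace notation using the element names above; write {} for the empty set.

X∖A={2,1,3}, int(X∖A)={1,3}, hence cl(A)={2,5,4}

{2,5,4}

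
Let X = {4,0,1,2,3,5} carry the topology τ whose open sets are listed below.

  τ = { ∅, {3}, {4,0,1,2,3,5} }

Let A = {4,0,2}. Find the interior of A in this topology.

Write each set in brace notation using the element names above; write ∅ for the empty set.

∅

opens ⊆ A: ∅; union → int = ∅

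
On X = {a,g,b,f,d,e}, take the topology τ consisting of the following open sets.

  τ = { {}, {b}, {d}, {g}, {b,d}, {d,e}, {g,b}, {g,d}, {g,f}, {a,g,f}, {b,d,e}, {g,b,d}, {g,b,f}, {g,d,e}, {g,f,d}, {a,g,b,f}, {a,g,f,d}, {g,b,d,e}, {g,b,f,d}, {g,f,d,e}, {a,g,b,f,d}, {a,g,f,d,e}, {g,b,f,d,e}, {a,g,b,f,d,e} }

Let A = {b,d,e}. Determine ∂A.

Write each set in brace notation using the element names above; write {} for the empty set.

{}

opens ⊆ A: {}, {b}, {d}, {d,e}, {b,d}, {b,d,e}; union → int = {b,d,e}
complement {a,g,f}; its interior {a,g,f}; cl(A) = X∖{a,g,f} = {b,d,e}
boundary = {b,d,e} ∖ {b,d,e} = {}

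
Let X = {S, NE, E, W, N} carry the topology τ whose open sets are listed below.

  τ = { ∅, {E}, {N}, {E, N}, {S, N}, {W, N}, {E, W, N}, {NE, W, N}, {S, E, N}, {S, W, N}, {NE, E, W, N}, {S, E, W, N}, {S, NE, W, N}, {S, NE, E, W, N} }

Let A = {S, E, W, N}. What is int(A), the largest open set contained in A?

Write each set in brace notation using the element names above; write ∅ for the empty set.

open subsets of A: ∅, {N}, {E}, {S, N}, {E, N}, {W, N}, {S, W, N}, {S, E, N}, {E, W, N}, {S, E, W, N}; so int(A) = {S, E, W, N}

{S, E, W, N}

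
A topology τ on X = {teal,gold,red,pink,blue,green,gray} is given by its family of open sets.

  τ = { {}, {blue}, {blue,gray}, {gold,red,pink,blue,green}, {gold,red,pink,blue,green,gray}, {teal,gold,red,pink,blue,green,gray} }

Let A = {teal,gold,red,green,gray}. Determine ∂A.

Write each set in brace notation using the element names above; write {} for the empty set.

{teal,gold,red,pink,green,gray}

U open, U⊆A: {}. int(A) = ⋃ = {}
X∖A={pink,blue}, int(X∖A)={blue}, hence cl(A)={teal,gold,red,pink,green,gray}
∂A: remove int from cl → {teal,gold,red,pink,green,gray}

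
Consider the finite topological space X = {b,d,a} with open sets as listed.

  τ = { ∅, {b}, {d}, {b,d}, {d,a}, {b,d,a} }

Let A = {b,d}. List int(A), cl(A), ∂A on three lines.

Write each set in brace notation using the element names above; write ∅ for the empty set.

open subsets of A: ∅, {d}, {b}, {b,d}; so int(A) = {b,d}
closure: X∖int(X∖A) = X∖∅ = {b,d,a}
∂A = {b,d,a} minus {b,d} = {a}

int(A) = {b,d}
cl(A)  = {b,d,a}
∂A     = {a}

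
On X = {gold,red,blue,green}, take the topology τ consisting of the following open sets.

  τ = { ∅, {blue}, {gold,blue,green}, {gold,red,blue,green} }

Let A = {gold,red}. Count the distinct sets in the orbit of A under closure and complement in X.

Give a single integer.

closure: X∖int(X∖A) = X∖{blue} = {gold,red,green}
Let k=closure and c=complement:
  1. A     = {gold,red}
  2. kA    = {gold,red,green}
  3. cA    = {blue,green}
  4. ckA   = {blue}
  5. kcA   = {gold,red,blue,green}
  6. ckcA  = ∅
— saturated at 6

6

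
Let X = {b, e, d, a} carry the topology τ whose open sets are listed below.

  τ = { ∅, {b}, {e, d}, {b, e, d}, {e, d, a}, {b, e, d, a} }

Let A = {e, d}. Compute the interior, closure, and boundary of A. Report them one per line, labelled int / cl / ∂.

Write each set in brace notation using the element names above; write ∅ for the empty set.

int(A) = {e, d}
cl(A)  = {e, d, a}
∂A     = {a}

opens ⊆ A: ∅, {e, d}; union → int = {e, d}
complement {b, a}; its interior {b}; cl(A) = X∖{b} = {e, d, a}
boundary = {e, d, a} ∖ {e, d} = {a}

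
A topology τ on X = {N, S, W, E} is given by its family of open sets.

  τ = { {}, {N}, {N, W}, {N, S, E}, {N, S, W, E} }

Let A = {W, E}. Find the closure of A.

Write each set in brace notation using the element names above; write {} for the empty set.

cl via duality: int({N, S}) = {N}, so X∖{N} = {S, W, E}

{S, W, E}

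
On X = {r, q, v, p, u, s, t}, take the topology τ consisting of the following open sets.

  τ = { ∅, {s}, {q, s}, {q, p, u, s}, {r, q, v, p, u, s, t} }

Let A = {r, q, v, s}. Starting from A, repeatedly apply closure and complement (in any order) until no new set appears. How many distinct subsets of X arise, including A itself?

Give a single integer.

X∖A={p, u, t}, int(X∖A)=∅, hence cl(A)={r, q, v, p, u, s, t}
Orbit (k=closure, c=complement):
  1. A     = {r, q, v, s}
  2. kA    = {r, q, v, p, u, s, t}
  3. cA    = {p, u, t}
  4. ckA   = ∅
  5. kcA   = {r, v, p, u, t}
  6. ckcA  = {q, s}
(closed under both — stop)

6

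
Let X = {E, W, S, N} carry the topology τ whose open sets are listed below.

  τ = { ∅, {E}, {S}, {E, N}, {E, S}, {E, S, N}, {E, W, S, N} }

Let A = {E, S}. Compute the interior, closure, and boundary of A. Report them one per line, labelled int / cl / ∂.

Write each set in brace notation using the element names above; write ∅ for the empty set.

int(A) = {E, S}
cl(A)  = {E, W, S, N}
∂A     = {W, N}

open subsets of A: ∅, {E}, {S}, {E, S}; so int(A) = {E, S}
closure: X∖int(X∖A) = X∖∅ = {E, W, S, N}
∂A = {E, W, S, N} minus {E, S} = {W, N}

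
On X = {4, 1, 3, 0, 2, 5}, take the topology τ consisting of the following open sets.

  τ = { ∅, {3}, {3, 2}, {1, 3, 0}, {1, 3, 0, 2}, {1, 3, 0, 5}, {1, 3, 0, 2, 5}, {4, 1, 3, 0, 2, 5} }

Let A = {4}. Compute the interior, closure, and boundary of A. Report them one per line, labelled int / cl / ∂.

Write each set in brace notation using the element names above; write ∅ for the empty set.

U open, U⊆A: ∅. int(A) = ⋃ = ∅
X∖A={1, 3, 0, 2, 5}, int(X∖A)={1, 3, 0, 2, 5}, hence cl(A)={4}
∂A: remove int from cl → {4}

int(A) = ∅
cl(A)  = {4}
∂A     = {4}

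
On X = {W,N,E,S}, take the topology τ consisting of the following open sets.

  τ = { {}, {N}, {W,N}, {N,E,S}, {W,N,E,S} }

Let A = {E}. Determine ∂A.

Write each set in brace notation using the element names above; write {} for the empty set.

interior: largest open inside A is {} (from {})
cl via duality: int({W,N,S}) = {W,N}, so X∖{W,N} = {E,S}
cl∖int = {E,S}

{E,S}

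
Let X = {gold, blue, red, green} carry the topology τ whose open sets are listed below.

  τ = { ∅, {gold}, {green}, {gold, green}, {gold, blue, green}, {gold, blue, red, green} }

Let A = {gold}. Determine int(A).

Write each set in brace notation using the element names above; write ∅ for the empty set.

{gold}

opens ⊆ A: ∅, {gold}; union → int = {gold}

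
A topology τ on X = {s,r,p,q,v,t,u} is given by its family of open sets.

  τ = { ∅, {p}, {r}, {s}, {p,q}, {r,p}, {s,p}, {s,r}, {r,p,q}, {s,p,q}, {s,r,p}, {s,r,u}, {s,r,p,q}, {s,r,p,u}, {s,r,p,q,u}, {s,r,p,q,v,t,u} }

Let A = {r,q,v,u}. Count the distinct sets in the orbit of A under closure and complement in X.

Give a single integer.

X∖A={s,p,t}, int(X∖A)={s,p}, hence cl(A)={r,q,v,t,u}
Orbit (k=closure, c=complement):
  1. A     = {r,q,v,u}
  2. kA    = {r,q,v,t,u}
  3. cA    = {s,p,t}
  4. ckA   = {s,p}
  5. kcA   = {s,p,q,v,t,u}
  6. ckcA  = {r}
  7. kckcA = {r,v,t,u}
  8. ckckcA = {s,p,q}
(closed under both — stop)

8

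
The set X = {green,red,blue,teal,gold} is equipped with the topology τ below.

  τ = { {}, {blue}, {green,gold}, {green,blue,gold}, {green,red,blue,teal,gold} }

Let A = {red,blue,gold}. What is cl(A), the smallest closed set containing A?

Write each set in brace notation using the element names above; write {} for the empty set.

{green,red,blue,teal,gold}

closure: X∖int(X∖A) = X∖{} = {green,red,blue,teal,gold}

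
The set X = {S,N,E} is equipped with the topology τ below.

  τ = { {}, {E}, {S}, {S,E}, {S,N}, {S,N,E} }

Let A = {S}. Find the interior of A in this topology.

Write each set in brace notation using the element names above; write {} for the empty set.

{S}

opens ⊆ A: {}, {S}; union → int = {S}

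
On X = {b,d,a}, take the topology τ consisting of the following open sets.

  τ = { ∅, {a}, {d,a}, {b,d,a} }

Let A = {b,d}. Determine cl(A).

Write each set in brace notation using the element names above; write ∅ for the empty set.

{b,d}

X∖A={a}, int(X∖A)={a}, hence cl(A)={b,d}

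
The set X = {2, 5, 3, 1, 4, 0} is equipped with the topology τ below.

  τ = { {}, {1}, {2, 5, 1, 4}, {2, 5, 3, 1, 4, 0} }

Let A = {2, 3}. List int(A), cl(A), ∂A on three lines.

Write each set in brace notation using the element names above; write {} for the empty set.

U open, U⊆A: {}. int(A) = ⋃ = {}
X∖A={5, 1, 4, 0}, int(X∖A)={1}, hence cl(A)={2, 5, 3, 4, 0}
∂A: remove int from cl → {2, 5, 3, 4, 0}

int(A) = {}
cl(A)  = {2, 5, 3, 4, 0}
∂A     = {2, 5, 3, 4, 0}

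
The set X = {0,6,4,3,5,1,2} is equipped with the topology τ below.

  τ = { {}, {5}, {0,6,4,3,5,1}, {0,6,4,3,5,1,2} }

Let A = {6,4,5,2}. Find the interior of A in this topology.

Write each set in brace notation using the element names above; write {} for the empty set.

opens ⊆ A: {}, {5}; union → int = {5}

{5}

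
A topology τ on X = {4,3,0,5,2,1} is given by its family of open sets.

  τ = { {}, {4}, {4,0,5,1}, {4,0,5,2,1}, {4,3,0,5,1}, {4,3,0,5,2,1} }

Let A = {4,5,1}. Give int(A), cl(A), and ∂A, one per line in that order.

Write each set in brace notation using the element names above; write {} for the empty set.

int(A) = {4}
cl(A)  = {4,3,0,5,2,1}
∂A     = {3,0,5,2,1}

U open, U⊆A: {}, {4}. int(A) = ⋃ = {4}
X∖A={3,0,2}, int(X∖A)={}, hence cl(A)={4,3,0,5,2,1}
∂A: remove int from cl → {3,0,5,2,1}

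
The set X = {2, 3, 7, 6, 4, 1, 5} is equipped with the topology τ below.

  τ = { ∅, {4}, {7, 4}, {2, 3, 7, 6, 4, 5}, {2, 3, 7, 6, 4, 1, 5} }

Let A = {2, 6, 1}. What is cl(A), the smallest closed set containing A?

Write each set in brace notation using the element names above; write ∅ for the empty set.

complement {3, 7, 4, 5}; its interior {7, 4}; cl(A) = X∖{7, 4} = {2, 3, 6, 1, 5}

{2, 3, 6, 1, 5}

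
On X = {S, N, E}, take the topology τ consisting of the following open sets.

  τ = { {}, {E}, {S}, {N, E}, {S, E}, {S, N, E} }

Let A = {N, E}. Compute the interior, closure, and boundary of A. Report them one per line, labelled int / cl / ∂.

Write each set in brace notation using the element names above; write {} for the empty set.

opens ⊆ A: {}, {E}, {N, E}; union → int = {N, E}
complement {S}; its interior {S}; cl(A) = X∖{S} = {N, E}
boundary = {N, E} ∖ {N, E} = {}

int(A) = {N, E}
cl(A)  = {N, E}
∂A     = {}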